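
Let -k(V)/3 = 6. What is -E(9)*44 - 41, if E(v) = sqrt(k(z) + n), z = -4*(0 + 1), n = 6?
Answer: -41 - 88*I*sqrt(3) ≈ -41.0 - 152.42*I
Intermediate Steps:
z = -4 (z = -4*1 = -4)
k(V) = -18 (k(V) = -3*6 = -18)
E(v) = 2*I*sqrt(3) (E(v) = sqrt(-18 + 6) = sqrt(-12) = 2*I*sqrt(3))
-E(9)*44 - 41 = -2*I*sqrt(3)*44 - 41 = -88*I*sqrt(3) - 41 = -41 - 88*I*sqrt(3)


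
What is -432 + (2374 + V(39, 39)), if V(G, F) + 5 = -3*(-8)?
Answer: 1961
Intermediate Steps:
V(G, F) = 19 (V(G, F) = -5 - 3*(-8) = -5 + 24 = 19)
-432 + (2374 + V(39, 39)) = -432 + (2374 + 19) = -432 + 2393 = 1961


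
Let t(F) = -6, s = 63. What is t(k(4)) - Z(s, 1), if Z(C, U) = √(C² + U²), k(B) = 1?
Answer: -6 - √3970 ≈ -69.008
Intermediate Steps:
t(k(4)) - Z(s, 1) = -6 - √(63² + 1²) = -6 - √(3969 + 1) = -6 - √3970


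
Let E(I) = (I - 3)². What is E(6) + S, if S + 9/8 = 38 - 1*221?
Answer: -1401/8 ≈ -175.13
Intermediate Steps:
E(I) = (-3 + I)²
S = -1473/8 (S = -9/8 + (38 - 1*221) = -9/8 + (38 - 221) = -9/8 - 183 = -1473/8 ≈ -184.13)
E(6) + S = (-3 + 6)² - 1473/8 = 3² - 1473/8 = 9 - 1473/8 = -1401/8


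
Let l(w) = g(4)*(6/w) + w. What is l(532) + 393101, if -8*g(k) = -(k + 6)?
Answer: 418825527/1064 ≈ 3.9363e+5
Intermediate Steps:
g(k) = 3/4 + k/8 (g(k) = -(-1)*(k + 6)/8 = -(-1)*(6 + k)/8 = -(-6 - k)/8 = 3/4 + k/8)
l(w) = w + 15/(2*w) (l(w) = (3/4 + (1/8)*4)*(6/w) + w = (3/4 + 1/2)*(6/w) + w = 5*(6/w)/4 + w = 15/(2*w) + w = w + 15/(2*w))
l(532) + 393101 = (532 + (15/2)/532) + 393101 = (532 + (15/2)*(1/532)) + 393101 = (532 + 15/1064) + 393101 = 566063/1064 + 393101 = 418825527/1064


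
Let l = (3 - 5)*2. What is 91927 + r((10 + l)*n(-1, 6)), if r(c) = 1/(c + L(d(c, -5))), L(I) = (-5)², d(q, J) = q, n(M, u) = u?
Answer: 5607548/61 ≈ 91927.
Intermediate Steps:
l = -4 (l = -2*2 = -4)
L(I) = 25
r(c) = 1/(25 + c) (r(c) = 1/(c + 25) = 1/(25 + c))
91927 + r((10 + l)*n(-1, 6)) = 91927 + 1/(25 + (10 - 4)*6) = 91927 + 1/(25 + 6*6) = 91927 + 1/(25 + 36) = 91927 + 1/61 = 5607548/61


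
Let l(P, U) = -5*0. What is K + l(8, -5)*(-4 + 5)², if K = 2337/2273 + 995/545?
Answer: 707060/247757 ≈ 2.8538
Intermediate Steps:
l(P, U) = 0
K = 707060/247757 (K = 2337*(1/2273) + 995*(1/545) = 2337/2273 + 199/109 = 707060/247757 ≈ 2.8538)
K + l(8, -5)*(-4 + 5)² = 707060/247757 + 0*(-4 + 5)² = 707060/247757 + 0*1² = 707060/247757 + 0*1 = 707060/247757 + 0 = 707060/247757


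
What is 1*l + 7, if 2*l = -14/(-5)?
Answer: 42/5 ≈ 8.4000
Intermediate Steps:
l = 7/5 (l = (-14/(-5))/2 = (-14*(-⅕))/2 = (½)*(14/5) = 7/5 ≈ 1.4000)
1*l + 7 = 1*(7/5) + 7 = 7/5 + 7 = 42/5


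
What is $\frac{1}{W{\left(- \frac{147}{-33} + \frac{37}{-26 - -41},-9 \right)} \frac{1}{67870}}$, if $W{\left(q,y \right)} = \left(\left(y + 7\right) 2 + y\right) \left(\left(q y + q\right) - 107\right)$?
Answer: $\frac{11198550}{348283} \approx 32.154$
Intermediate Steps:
$W{\left(q,y \right)} = \left(14 + 3 y\right) \left(-107 + q + q y\right)$ ($W{\left(q,y \right)} = \left(\left(7 + y\right) 2 + y\right) \left(\left(q + q y\right) - 107\right) = \left(\left(14 + 2 y\right) + y\right) \left(-107 + q + q y\right) = \left(14 + 3 y\right) \left(-107 + q + q y\right)$)
$\frac{1}{W{\left(- \frac{147}{-33} + \frac{37}{-26 - -41},-9 \right)} \frac{1}{67870}} = \frac{1}{\left(-1498 - -2889 + 14 \left(- \frac{147}{-33} + \frac{37}{-26 - -41}\right) + 3 \left(- \frac{147}{-33} + \frac{37}{-26 - -41}\right) \left(-9\right)^{2} + 17 \left(- \frac{147}{-33} + \frac{37}{-26 - -41}\right) \left(-9\right)\right) \frac{1}{67870}} = \frac{1}{\left(-1498 + 2889 + 14 \left(\left(-147\right) \left(- \frac{1}{33}\right) + \frac{37}{-26 + 41}\right) + 3 \left(\left(-147\right) \left(- \frac{1}{33}\right) + \frac{37}{-26 + 41}\right) 81 + 17 \left(\left(-147\right) \left(- \frac{1}{33}\right) + \frac{37}{-26 + 41}\right) \left(-9\right)\right) \frac{1}{67870}} = \frac{1}{\left(-1498 + 2889 + 14 \left(\frac{49}{11} + \frac{37}{15}\right) + 3 \left(\frac{49}{11} + \frac{37}{15}\right) 81 + 17 \left(\frac{49}{11} + \frac{37}{15}\right) \left(-9\right)\right) \frac{1}{67870}} = \frac{1}{\left(-1498 + 2889 + 14 \cdot \frac{1142}{165} + 3 \cdot \frac{1142}{165} \cdot 81 + 17 \cdot \frac{1142}{165} \left(-9\right)\right) \frac{1}{67870}} = \frac{1}{\left(-1498 + 2889 + \frac{15988}{165} + \frac{92502}{55} - \frac{58242}{55}\right) \frac{1}{67870}} = \frac{1}{\frac{348283}{165} \cdot \frac{1}{67870}} = \frac{1}{\frac{348283}{11198550}} = \frac{11198550}{348283}$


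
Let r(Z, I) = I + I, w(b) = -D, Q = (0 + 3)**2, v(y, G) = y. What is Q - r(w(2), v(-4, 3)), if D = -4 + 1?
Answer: 17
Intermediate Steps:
Q = 9 (Q = 3**2 = 9)
D = -3
w(b) = 3 (w(b) = -1*(-3) = 3)
r(Z, I) = 2*I
Q - r(w(2), v(-4, 3)) = 9 - 2*(-4) = 9 - 1*(-8) = 9 + 8 = 17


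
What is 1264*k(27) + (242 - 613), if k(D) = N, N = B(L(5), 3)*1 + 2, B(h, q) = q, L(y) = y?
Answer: 5949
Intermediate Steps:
N = 5 (N = 3*1 + 2 = 3 + 2 = 5)
k(D) = 5
1264*k(27) + (242 - 613) = 1264*5 + (242 - 613) = 6320 - 371 = 5949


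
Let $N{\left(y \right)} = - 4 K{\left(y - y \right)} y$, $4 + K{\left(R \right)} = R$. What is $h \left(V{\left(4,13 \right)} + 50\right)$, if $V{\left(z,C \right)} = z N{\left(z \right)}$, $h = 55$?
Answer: $16830$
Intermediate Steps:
$K{\left(R \right)} = -4 + R$
$N{\left(y \right)} = 16 y$ ($N{\left(y \right)} = - 4 \left(-4 + \left(y - y\right)\right) y = - 4 \left(-4 + 0\right) y = \left(-4\right) \left(-4\right) y = 16 y$)
$V{\left(z,C \right)} = 16 z^{2}$ ($V{\left(z,C \right)} = z 16 z = 16 z^{2}$)
$h \left(V{\left(4,13 \right)} + 50\right) = 55 \left(16 \cdot 4^{2} + 50\right) = 55 \left(16 \cdot 16 + 50\right) = 55 \left(256 + 50\right) = 55 \cdot 306 = 16830$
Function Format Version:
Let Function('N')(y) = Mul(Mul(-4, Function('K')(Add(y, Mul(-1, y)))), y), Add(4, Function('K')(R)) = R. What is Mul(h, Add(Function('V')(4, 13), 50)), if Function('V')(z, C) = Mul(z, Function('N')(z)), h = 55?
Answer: 16830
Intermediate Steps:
Function('K')(R) = Add(-4, R)
Function('N')(y) = Mul(16, y) (Function('N')(y) = Mul(Mul(-4, Add(-4, Add(y, Mul(-1, y)))), y) = Mul(Mul(-4, Add(-4, 0)), y) = Mul(Mul(-4, -4), y) = Mul(16, y))
Function('V')(z, C) = Mul(16, Pow(z, 2)) (Function('V')(z, C) = Mul(z, Mul(16, z)) = Mul(16, Pow(z, 2)))
Mul(h, Add(Function('V')(4, 13), 50)) = Mul(55, Add(Mul(16, Pow(4, 2)), 50)) = Mul(55, Add(Mul(16, 16), 50)) = Mul(55, Add(256, 50)) = Mul(55, 306) = 16830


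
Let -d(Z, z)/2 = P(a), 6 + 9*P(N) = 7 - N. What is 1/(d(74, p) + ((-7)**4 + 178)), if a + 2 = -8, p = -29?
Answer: 9/23189 ≈ 0.00038812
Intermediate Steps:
a = -10 (a = -2 - 8 = -10)
P(N) = 1/9 - N/9 (P(N) = -2/3 + (7 - N)/9 = -2/3 + (7/9 - N/9) = 1/9 - N/9)
d(Z, z) = -22/9 (d(Z, z) = -2*(1/9 - 1/9*(-10)) = -2*(1/9 + 10/9) = -2*11/9 = -22/9)
1/(d(74, p) + ((-7)**4 + 178)) = 1/(-22/9 + ((-7)**4 + 178)) = 1/(-22/9 + (2401 + 178)) = 1/(-22/9 + 2579) = 1/(23189/9) = 9/23189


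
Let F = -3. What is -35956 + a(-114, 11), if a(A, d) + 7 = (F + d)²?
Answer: -35899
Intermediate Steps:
a(A, d) = -7 + (-3 + d)²
-35956 + a(-114, 11) = -35956 + (-7 + (-3 + 11)²) = -35956 + (-7 + 8²) = -35956 + (-7 + 64) = -35956 + 57 = -35899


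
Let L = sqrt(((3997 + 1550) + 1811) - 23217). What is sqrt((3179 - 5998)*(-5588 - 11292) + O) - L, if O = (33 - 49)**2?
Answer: 4*sqrt(2974061) - I*sqrt(15859) ≈ 6898.2 - 125.93*I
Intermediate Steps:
O = 256 (O = (-16)**2 = 256)
L = I*sqrt(15859) (L = sqrt((5547 + 1811) - 23217) = sqrt(7358 - 23217) = sqrt(-15859) = I*sqrt(15859) ≈ 125.93*I)
sqrt((3179 - 5998)*(-5588 - 11292) + O) - L = sqrt((3179 - 5998)*(-5588 - 11292) + 256) - I*sqrt(15859) = sqrt(-2819*(-16880) + 256) - I*sqrt(15859) = sqrt(47584720 + 256) - I*sqrt(15859) = sqrt(47584976) - I*sqrt(15859) = 4*sqrt(2974061) - I*sqrt(15859)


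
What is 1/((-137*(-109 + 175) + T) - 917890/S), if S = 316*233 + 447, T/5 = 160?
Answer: -14815/122288808 ≈ -0.00012115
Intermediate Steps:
T = 800 (T = 5*160 = 800)
S = 74075 (S = 73628 + 447 = 74075)
1/((-137*(-109 + 175) + T) - 917890/S) = 1/((-137*(-109 + 175) + 800) - 917890/74075) = 1/((-137*66 + 800) - 917890*1/74075) = 1/((-9042 + 800) - 183578/14815) = 1/(-8242 - 183578/14815) = 1/(-122288808/14815) = -14815/122288808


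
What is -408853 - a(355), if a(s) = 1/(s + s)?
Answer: -290285631/710 ≈ -4.0885e+5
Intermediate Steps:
a(s) = 1/(2*s)
-408853 - a(355) = -408853 - 1/(2*355) = -408853 - 1*1/710 = -408853 - 1/710 = -290285631/710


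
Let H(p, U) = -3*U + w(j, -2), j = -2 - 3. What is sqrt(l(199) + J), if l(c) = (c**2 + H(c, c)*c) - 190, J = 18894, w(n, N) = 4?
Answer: I*sqrt(59702) ≈ 244.34*I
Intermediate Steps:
j = -5
H(p, U) = 4 - 3*U (H(p, U) = -3*U + 4 = 4 - 3*U)
l(c) = -190 + c**2 + c*(4 - 3*c) (l(c) = (c**2 + (4 - 3*c)*c) - 190 = (c**2 + c*(4 - 3*c)) - 190 = -190 + c**2 + c*(4 - 3*c))
sqrt(l(199) + J) = sqrt((-190 - 2*199**2 + 4*199) + 18894) = sqrt((-190 - 2*39601 + 796) + 18894) = sqrt((-190 - 79202 + 796) + 18894) = sqrt(-78596 + 18894) = sqrt(-59702) = I*sqrt(59702)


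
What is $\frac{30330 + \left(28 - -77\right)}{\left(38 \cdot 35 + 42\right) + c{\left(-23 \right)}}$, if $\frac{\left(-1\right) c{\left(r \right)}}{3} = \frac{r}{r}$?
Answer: $\frac{30435}{1369} \approx 22.232$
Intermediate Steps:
$c{\left(r \right)} = -3$ ($c{\left(r \right)} = - 3 \frac{r}{r} = \left(-3\right) 1 = -3$)
$\frac{30330 + \left(28 - -77\right)}{\left(38 \cdot 35 + 42\right) + c{\left(-23 \right)}} = \frac{30330 + \left(28 - -77\right)}{\left(38 \cdot 35 + 42\right) - 3} = \frac{30330 + \left(28 + 77\right)}{\left(1330 + 42\right) - 3} = \frac{30330 + 105}{1372 - 3} = \frac{30435}{1369}$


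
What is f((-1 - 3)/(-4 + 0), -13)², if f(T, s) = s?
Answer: 169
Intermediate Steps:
f((-1 - 3)/(-4 + 0), -13)² = (-13)² = 169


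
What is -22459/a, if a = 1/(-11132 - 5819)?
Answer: 380702509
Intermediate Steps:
a = -1/16951 (a = 1/(-16951) = -1/16951 ≈ -5.8994e-5)
-22459/a = -22459/(-1/16951) = -22459*(-16951) = 380702509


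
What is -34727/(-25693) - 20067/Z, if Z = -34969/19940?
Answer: 10281908102603/898458517 ≈ 11444.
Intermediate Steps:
Z = -34969/19940 (Z = -34969*1/19940 = -34969/19940 ≈ -1.7537)
-34727/(-25693) - 20067/Z = -34727/(-25693) - 20067/(-34969/19940) = -34727*(-1/25693) - 20067*(-19940/34969) = 34727/25693 + 400135980/34969 = 10281908102603/898458517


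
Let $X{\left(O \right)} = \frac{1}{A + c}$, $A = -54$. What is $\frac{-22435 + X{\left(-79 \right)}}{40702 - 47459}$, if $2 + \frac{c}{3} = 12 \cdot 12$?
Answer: $\frac{8345819}{2513604} \approx 3.3203$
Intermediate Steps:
$c = 426$ ($c = -6 + 3 \cdot 12 \cdot 12 = -6 + 3 \cdot 144 = -6 + 432 = 426$)
$X{\left(O \right)} = \frac{1}{372}$ ($X{\left(O \right)} = \frac{1}{-54 + 426} = \frac{1}{372}$)
$\frac{-22435 + X{\left(-79 \right)}}{40702 - 47459} = \frac{-22435 + \frac{1}{372}}{40702 - 47459} = - \frac{8345819}{372 \left(-6757\right)} = \left(- \frac{8345819}{372}\right) \left(- \frac{1}{6757}\right) = \frac{8345819}{2513604}$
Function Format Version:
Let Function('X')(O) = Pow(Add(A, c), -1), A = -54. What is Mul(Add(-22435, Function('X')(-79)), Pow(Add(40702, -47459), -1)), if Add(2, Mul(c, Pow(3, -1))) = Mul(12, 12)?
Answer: Rational(8345819, 2513604) ≈ 3.3203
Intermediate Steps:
c = 426 (c = Add(-6, Mul(3, Mul(12, 12))) = Add(-6, Mul(3, 144)) = Add(-6, 432) = 426)
Function('X')(O) = Rational(1, 372) (Function('X')(O) = Pow(Add(-54, 426), -1) = Pow(372, -1) = Rational(1, 372))
Mul(Add(-22435, Function('X')(-79)), Pow(Add(40702, -47459), -1)) = Mul(Add(-22435, Rational(1, 372)), Pow(Add(40702, -47459), -1)) = Mul(Rational(-8345819, 372), Pow(-6757, -1)) = Mul(Rational(-8345819, 372), Rational(-1, 6757)) = Rational(8345819, 2513604)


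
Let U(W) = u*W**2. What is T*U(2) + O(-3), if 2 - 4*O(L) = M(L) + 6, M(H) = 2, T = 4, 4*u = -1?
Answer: -11/2 ≈ -5.5000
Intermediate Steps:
u = -1/4 (u = (1/4)*(-1) = -1/4 ≈ -0.25000)
U(W) = -W**2/4
O(L) = -3/2 (O(L) = 1/2 - (2 + 6)/4 = 1/2 - 1/4*8 = 1/2 - 2 = -3/2)
T*U(2) + O(-3) = 4*(-1/4*2**2) - 3/2 = 4*(-1/4*4) - 3/2 = 4*(-1) - 3/2 = -4 - 3/2 = -11/2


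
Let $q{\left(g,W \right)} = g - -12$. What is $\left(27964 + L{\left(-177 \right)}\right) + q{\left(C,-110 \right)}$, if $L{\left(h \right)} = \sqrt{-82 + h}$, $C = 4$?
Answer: $27980 + i \sqrt{259} \approx 27980.0 + 16.093 i$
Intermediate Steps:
$q{\left(g,W \right)} = 12 + g$ ($q{\left(g,W \right)} = g + 12 = 12 + g$)
$\left(27964 + L{\left(-177 \right)}\right) + q{\left(C,-110 \right)} = \left(27964 + \sqrt{-82 - 177}\right) + \left(12 + 4\right) = \left(27964 + \sqrt{-259}\right) + 16 = \left(27964 + i \sqrt{259}\right) + 16 = 27980 + i \sqrt{259}$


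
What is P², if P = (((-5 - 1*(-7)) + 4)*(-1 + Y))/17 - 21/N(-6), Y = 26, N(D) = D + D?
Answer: 516961/4624 ≈ 111.80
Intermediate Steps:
N(D) = 2*D
P = 719/68 (P = (((-5 - 1*(-7)) + 4)*(-1 + 26))/17 - 21/(2*(-6)) = (((-5 + 7) + 4)*25)*(1/17) - 21/(-12) = ((2 + 4)*25)*(1/17) - 21*(-1/12) = (6*25)*(1/17) + 7/4 = 150*(1/17) + 7/4 = 150/17 + 7/4 = 719/68 ≈ 10.574)
P² = (719/68)² = 516961/4624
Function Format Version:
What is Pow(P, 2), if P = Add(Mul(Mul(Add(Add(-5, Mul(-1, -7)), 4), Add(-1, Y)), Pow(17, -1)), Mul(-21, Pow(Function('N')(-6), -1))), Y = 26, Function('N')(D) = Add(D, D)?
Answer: Rational(516961, 4624) ≈ 111.80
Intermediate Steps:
Function('N')(D) = Mul(2, D)
P = Rational(719, 68) (P = Add(Mul(Mul(Add(Add(-5, Mul(-1, -7)), 4), Add(-1, 26)), Pow(17, -1)), Mul(-21, Pow(Mul(2, -6), -1))) = Add(Mul(Mul(Add(Add(-5, 7), 4), 25), Rational(1, 17)), Mul(-21, Pow(-12, -1))) = Add(Mul(Mul(Add(2, 4), 25), Rational(1, 17)), Mul(-21, Rational(-1, 12))) = Add(Mul(Mul(6, 25), Rational(1, 17)), Rational(7, 4)) = Add(Mul(150, Rational(1, 17)), Rational(7, 4)) = Add(Rational(150, 17), Rational(7, 4)) = Rational(719, 68) ≈ 10.574)
Pow(P, 2) = Pow(Rational(719, 68), 2) = Rational(516961, 4624)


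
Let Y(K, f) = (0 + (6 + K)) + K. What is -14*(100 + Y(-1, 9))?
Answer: -1456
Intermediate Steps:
Y(K, f) = 6 + 2*K (Y(K, f) = (6 + K) + K = 6 + 2*K)
-14*(100 + Y(-1, 9)) = -14*(100 + (6 + 2*(-1))) = -14*(100 + (6 - 2)) = -14*(100 + 4) = -14*104 = -1456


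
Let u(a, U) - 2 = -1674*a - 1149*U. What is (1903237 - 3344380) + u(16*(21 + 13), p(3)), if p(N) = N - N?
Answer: -2351797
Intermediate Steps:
p(N) = 0
u(a, U) = 2 - 1674*a - 1149*U (u(a, U) = 2 + (-1674*a - 1149*U) = 2 - 1674*a - 1149*U)
(1903237 - 3344380) + u(16*(21 + 13), p(3)) = (1903237 - 3344380) + (2 - 26784*(21 + 13) - 1149*0) = -1441143 + (2 - 26784*34 + 0) = -1441143 + (2 - 1674*544 + 0) = -1441143 + (2 - 910656 + 0) = -1441143 - 910654 = -2351797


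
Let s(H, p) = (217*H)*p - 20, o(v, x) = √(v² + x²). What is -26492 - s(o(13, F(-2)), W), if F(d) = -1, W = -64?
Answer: -26472 + 13888*√170 ≈ 1.5461e+5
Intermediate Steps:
s(H, p) = -20 + 217*H*p (s(H, p) = 217*H*p - 20 = -20 + 217*H*p)
-26492 - s(o(13, F(-2)), W) = -26492 - (-20 + 217*√(13² + (-1)²)*(-64)) = -26492 - (-20 + 217*√(169 + 1)*(-64)) = -26492 - (-20 + 217*√170*(-64)) = -26492 - (-20 - 13888*√170) = -26492 + (20 + 13888*√170) = -26472 + 13888*√170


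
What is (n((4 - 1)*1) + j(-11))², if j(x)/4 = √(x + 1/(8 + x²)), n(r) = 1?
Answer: -22559/129 + 8*I*√182922/129 ≈ -174.88 + 26.524*I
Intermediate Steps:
j(x) = 4*√(x + 1/(8 + x²))
(n((4 - 1)*1) + j(-11))² = (1 + 4*√((1 - 11*(8 + (-11)²))/(8 + (-11)²)))² = (1 + 4*√((1 - 11*(8 + 121))/(8 + 121)))² = (1 + 4*√((1 - 11*129)/129))² = (1 + 4*√((1 - 1419)/129))² = (1 + 4*√((1/129)*(-1418)))² = (1 + 4*√(-1418/129))² = (1 + 4*(I*√182922/129))² = (1 + 4*I*√182922/129)²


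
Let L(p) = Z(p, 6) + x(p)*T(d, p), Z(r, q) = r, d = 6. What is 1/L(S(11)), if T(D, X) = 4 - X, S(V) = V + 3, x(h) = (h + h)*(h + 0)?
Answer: -1/3906 ≈ -0.00025602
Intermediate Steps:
x(h) = 2*h**2 (x(h) = (2*h)*h = 2*h**2)
S(V) = 3 + V
L(p) = p + 2*p**2*(4 - p) (L(p) = p + (2*p**2)*(4 - p) = p + 2*p**2*(4 - p))
1/L(S(11)) = 1/((3 + 11)*(1 + 2*(3 + 11)*(4 - (3 + 11)))) = 1/(14*(1 + 2*14*(4 - 1*14))) = 1/(14*(1 + 2*14*(4 - 14))) = 1/(14*(1 + 2*14*(-10))) = 1/(14*(1 - 280)) = 1/(14*(-279)) = 1/(-3906) = -1/3906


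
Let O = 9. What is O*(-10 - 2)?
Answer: -108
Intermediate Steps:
O*(-10 - 2) = 9*(-10 - 2) = 9*(-12) = -108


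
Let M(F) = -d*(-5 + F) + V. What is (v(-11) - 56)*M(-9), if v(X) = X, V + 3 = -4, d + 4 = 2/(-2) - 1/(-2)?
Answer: 4690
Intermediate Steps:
d = -9/2 (d = -4 + (2/(-2) - 1/(-2)) = -4 + (2*(-½) - 1*(-½)) = -4 + (-1 + ½) = -4 - ½ = -9/2 ≈ -4.5000)
V = -7 (V = -3 - 4 = -7)
M(F) = -59/2 + 9*F/2 (M(F) = -(-9)*(-5 + F)/2 - 7 = -(45/2 - 9*F/2) - 7 = (-45/2 + 9*F/2) - 7 = -59/2 + 9*F/2)
(v(-11) - 56)*M(-9) = (-11 - 56)*(-59/2 + (9/2)*(-9)) = -67*(-59/2 - 81/2) = -67*(-70) = 4690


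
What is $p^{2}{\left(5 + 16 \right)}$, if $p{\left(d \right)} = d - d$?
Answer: $0$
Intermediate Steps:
$p{\left(d \right)} = 0$
$p^{2}{\left(5 + 16 \right)} = 0^{2} = 0$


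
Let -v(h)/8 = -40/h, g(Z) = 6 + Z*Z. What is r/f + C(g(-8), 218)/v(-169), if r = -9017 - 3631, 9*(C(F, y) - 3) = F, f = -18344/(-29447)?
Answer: -134118025309/6603840 ≈ -20309.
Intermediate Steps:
f = 18344/29447 (f = -18344*(-1/29447) = 18344/29447 ≈ 0.62295)
g(Z) = 6 + Z**2
C(F, y) = 3 + F/9
v(h) = 320/h (v(h) = -(-320)/h = 320/h)
r = -12648
r/f + C(g(-8), 218)/v(-169) = -12648/18344/29447 + (3 + (6 + (-8)**2)/9)/((320/(-169))) = -12648*29447/18344 + (3 + (6 + 64)/9)/((320*(-1/169))) = -46555707/2293 + (3 + (1/9)*70)/(-320/169) = -46555707/2293 + (3 + 70/9)*(-169/320) = -46555707/2293 + (97/9)*(-169/320) = -46555707/2293 - 16393/2880 = -134118025309/6603840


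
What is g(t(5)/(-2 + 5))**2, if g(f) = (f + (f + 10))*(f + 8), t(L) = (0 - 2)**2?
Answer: 1132096/81 ≈ 13977.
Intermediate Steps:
t(L) = 4 (t(L) = (-2)**2 = 4)
g(f) = (8 + f)*(10 + 2*f) (g(f) = (f + (10 + f))*(8 + f) = (10 + 2*f)*(8 + f) = (8 + f)*(10 + 2*f))
g(t(5)/(-2 + 5))**2 = (80 + 2*(4/(-2 + 5))**2 + 26*(4/(-2 + 5)))**2 = (80 + 2*(4/3)**2 + 26*(4/3))**2 = (80 + 2*(16/9) + 104/3)**2 = (80 + 32/9 + 104/3)**2 = (1064/9)**2 = 1132096/81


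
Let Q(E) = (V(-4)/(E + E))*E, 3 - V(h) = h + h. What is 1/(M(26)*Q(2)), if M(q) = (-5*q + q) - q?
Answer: -1/715 ≈ -0.0013986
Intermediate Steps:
V(h) = 3 - 2*h (V(h) = 3 - (h + h) = 3 - 2*h)
M(q) = -5*q (M(q) = -4*q - q = -5*q)
Q(E) = 11/2 (Q(E) = ((3 - 2*(-4))/(E + E))*E = ((3 + 8)/((2*E)))*E = ((1/(2*E))*11)*E = (11/(2*E))*E = 11/2)
1/(M(26)*Q(2)) = 1/(-5*26*(11/2)) = 1/(-130*11/2) = 1/(-715) = -1/715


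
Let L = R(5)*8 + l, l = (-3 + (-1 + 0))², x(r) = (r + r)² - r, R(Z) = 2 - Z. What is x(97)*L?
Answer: -300312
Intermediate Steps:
x(r) = -r + 4*r² (x(r) = (2*r)² - r = 4*r² - r = -r + 4*r²)
l = 16 (l = (-3 - 1)² = (-4)² = 16)
L = -8 (L = (2 - 1*5)*8 + 16 = (2 - 5)*8 + 16 = -3*8 + 16 = -24 + 16 = -8)
x(97)*L = (97*(-1 + 4*97))*(-8) = (97*(-1 + 388))*(-8) = (97*387)*(-8) = 37539*(-8) = -300312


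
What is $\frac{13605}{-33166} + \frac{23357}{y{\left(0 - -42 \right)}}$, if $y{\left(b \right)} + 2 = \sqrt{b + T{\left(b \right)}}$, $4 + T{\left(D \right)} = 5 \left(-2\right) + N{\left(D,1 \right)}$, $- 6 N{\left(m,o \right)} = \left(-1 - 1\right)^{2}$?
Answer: $\frac{47418339}{23690} + \frac{23357 \sqrt{246}}{70} \approx 7235.0$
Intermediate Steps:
$N{\left(m,o \right)} = - \frac{2}{3}$ ($N{\left(m,o \right)} = - \frac{\left(-1 - 1\right)^{2}}{6} = - \frac{\left(-2\right)^{2}}{6} = \left(- \frac{1}{6}\right) 4 = - \frac{2}{3}$)
$T{\left(D \right)} = - \frac{44}{3}$ ($T{\left(D \right)} = -4 + \left(5 \left(-2\right) - \frac{2}{3}\right) = -4 - \frac{32}{3} = - \frac{44}{3}$)
$y{\left(b \right)} = -2 + \sqrt{- \frac{44}{3} + b}$ ($y{\left(b \right)} = -2 + \sqrt{b - \frac{44}{3}} = -2 + \sqrt{- \frac{44}{3} + b}$)
$\frac{13605}{-33166} + \frac{23357}{y{\left(0 - -42 \right)}} = \frac{13605}{-33166} + \frac{23357}{-2 + \frac{\sqrt{-132 + 9 \left(0 - -42\right)}}{3}} = 13605 \left(- \frac{1}{33166}\right) + \frac{23357}{-2 + \frac{\sqrt{-132 + 9 \left(0 + 42\right)}}{3}} = - \frac{13605}{33166} + \frac{23357}{-2 + \frac{\sqrt{-132 + 9 \cdot 42}}{3}} = - \frac{13605}{33166} + \frac{23357}{-2 + \frac{\sqrt{-132 + 378}}{3}} = - \frac{13605}{33166} + \frac{23357}{-2 + \frac{\sqrt{246}}{3}}$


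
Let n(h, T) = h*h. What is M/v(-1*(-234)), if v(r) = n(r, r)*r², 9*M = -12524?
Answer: -3131/6745993956 ≈ -4.6413e-7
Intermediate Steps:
M = -12524/9 (M = (⅑)*(-12524) = -12524/9 ≈ -1391.6)
n(h, T) = h²
v(r) = r⁴ (v(r) = r²*r² = r⁴)
M/v(-1*(-234)) = -12524/(9*((-1*(-234))⁴)) = -12524/(9*(234⁴)) = -12524/9/2998219536 = -12524/9*1/2998219536 = -3131/6745993956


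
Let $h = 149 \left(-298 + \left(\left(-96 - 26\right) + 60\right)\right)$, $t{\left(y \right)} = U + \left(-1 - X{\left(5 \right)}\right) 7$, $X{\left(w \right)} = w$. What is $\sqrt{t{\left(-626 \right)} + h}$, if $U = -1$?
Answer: $i \sqrt{53683} \approx 231.7 i$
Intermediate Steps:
$t{\left(y \right)} = -43$ ($t{\left(y \right)} = -1 + \left(-1 - 5\right) 7 = -1 - 42 = -43$)
$h = -53640$ ($h = 149 \left(-298 + \left(-122 + 60\right)\right) = 149 \left(-298 - 62\right) = 149 \left(-360\right) = -53640$)
$\sqrt{t{\left(-626 \right)} + h} = \sqrt{-43 - 53640} = \sqrt{-53683} = i \sqrt{53683}$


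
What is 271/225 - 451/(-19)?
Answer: 106624/4275 ≈ 24.941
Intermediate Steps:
271/225 - 451/(-19) = 271*(1/225) - 451*(-1/19) = 271/225 + 451/19 = 106624/4275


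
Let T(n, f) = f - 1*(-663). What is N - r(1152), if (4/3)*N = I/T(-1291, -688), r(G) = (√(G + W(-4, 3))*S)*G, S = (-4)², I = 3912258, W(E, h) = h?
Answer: -5868387/50 - 18432*√1155 ≈ -7.4379e+5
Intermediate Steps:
T(n, f) = 663 + f (T(n, f) = f + 663 = 663 + f)
S = 16
r(G) = 16*G*√(3 + G) (r(G) = (√(G + 3)*16)*G = (√(3 + G)*16)*G = (16*√(3 + G))*G = 16*G*√(3 + G))
N = -5868387/50 (N = 3*(3912258/(663 - 688))/4 = 3*(3912258/(-25))/4 = 3*(3912258*(-1/25))/4 = (¾)*(-3912258/25) = -5868387/50 ≈ -1.1737e+5)
N - r(1152) = -5868387/50 - 16*1152*√(3 + 1152) = -5868387/50 - 16*1152*√1155 = -5868387/50 - 18432*√1155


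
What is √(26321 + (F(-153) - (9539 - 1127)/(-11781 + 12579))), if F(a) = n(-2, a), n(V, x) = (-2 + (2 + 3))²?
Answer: 2*√116391226/133 ≈ 162.23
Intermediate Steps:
n(V, x) = 9 (n(V, x) = (-2 + 5)² = 3² = 9)
F(a) = 9
√(26321 + (F(-153) - (9539 - 1127)/(-11781 + 12579))) = √(26321 + (9 - (9539 - 1127)/(-11781 + 12579))) = √(26321 + (9 - 8412/798)) = √(26321 + (9 - 1*1402/133)) = √(26321 + (9 - 1402/133)) = √(26321 - 205/133) = √(3500488/133) = 2*√116391226/133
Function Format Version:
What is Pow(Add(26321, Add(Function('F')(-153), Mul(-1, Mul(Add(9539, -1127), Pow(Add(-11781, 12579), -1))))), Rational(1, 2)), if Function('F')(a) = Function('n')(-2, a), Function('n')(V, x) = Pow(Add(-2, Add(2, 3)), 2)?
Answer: Mul(Rational(2, 133), Pow(116391226, Rational(1, 2))) ≈ 162.23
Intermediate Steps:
Function('n')(V, x) = 9 (Function('n')(V, x) = Pow(Add(-2, 5), 2) = Pow(3, 2) = 9)
Function('F')(a) = 9
Pow(Add(26321, Add(Function('F')(-153), Mul(-1, Mul(Add(9539, -1127), Pow(Add(-11781, 12579), -1))))), Rational(1, 2)) = Pow(Add(26321, Add(9, Mul(-1, Mul(Add(9539, -1127), Pow(Add(-11781, 12579), -1))))), Rational(1, 2)) = Pow(Add(26321, Add(9, Mul(-1, Mul(8412, Pow(798, -1))))), Rational(1, 2)) = Pow(Add(26321, Add(9, Mul(-1, Mul(8412, Rational(1, 798))))), Rational(1, 2)) = Pow(Add(26321, Add(9, Mul(-1, Rational(1402, 133)))), Rational(1, 2)) = Pow(Add(26321, Add(9, Rational(-1402, 133))), Rational(1, 2)) = Pow(Add(26321, Rational(-205, 133)), Rational(1, 2)) = Pow(Rational(3500488, 133), Rational(1, 2)) = Mul(Rational(2, 133), Pow(116391226, Rational(1, 2)))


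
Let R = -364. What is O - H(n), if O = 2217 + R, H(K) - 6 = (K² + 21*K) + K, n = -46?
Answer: 743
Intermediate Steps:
H(K) = 6 + K² + 22*K (H(K) = 6 + ((K² + 21*K) + K) = 6 + (K² + 22*K) = 6 + K² + 22*K)
O = 1853 (O = 2217 - 364 = 1853)
O - H(n) = 1853 - (6 + (-46)² + 22*(-46)) = 1853 - (6 + 2116 - 1012) = 1853 - 1*1110 = 1853 - 1110 = 743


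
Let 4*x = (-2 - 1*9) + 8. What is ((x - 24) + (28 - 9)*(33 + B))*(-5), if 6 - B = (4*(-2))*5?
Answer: -29525/4 ≈ -7381.3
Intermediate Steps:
B = 46 (B = 6 - 4*(-2)*5 = 6 - (-8)*5 = 6 - 1*(-40) = 6 + 40 = 46)
x = -3/4 (x = ((-2 - 1*9) + 8)/4 = ((-2 - 9) + 8)/4 = (-11 + 8)/4 = (1/4)*(-3) = -3/4 ≈ -0.75000)
((x - 24) + (28 - 9)*(33 + B))*(-5) = ((-3/4 - 24) + (28 - 9)*(33 + 46))*(-5) = (-99/4 + 19*79)*(-5) = (-99/4 + 1501)*(-5) = (5905/4)*(-5) = -29525/4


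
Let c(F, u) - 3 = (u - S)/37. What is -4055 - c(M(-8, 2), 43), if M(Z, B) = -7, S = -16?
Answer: -150205/37 ≈ -4059.6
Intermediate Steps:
c(F, u) = 127/37 + u/37 (c(F, u) = 3 + (u - 1*(-16))/37 = 3 + (u + 16)*(1/37) = 3 + (16 + u)*(1/37) = 3 + (16/37 + u/37) = 127/37 + u/37)
-4055 - c(M(-8, 2), 43) = -4055 - (127/37 + (1/37)*43) = -4055 - (127/37 + 43/37) = -4055 - 1*170/37 = -4055 - 170/37 = -150205/37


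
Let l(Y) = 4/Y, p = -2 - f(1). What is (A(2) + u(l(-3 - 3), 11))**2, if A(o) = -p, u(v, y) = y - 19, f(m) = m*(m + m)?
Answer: 16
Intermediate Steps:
f(m) = 2*m**2 (f(m) = m*(2*m) = 2*m**2)
p = -4 (p = -2 - 2*1**2 = -2 - 2 = -4)
u(v, y) = -19 + y
A(o) = 4 (A(o) = -1*(-4) = 4)
(A(2) + u(l(-3 - 3), 11))**2 = (4 + (-19 + 11))**2 = (4 - 8)**2 = (-4)**2 = 16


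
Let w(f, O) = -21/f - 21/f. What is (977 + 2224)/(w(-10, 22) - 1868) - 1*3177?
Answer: -29622468/9319 ≈ -3178.7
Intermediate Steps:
w(f, O) = -42/f
(977 + 2224)/(w(-10, 22) - 1868) - 1*3177 = (977 + 2224)/(-42/(-10) - 1868) - 1*3177 = 3201/(-42*(-1/10) - 1868) - 3177 = 3201/(21/5 - 1868) - 3177 = 3201/(-9319/5) - 3177 = 3201*(-5/9319) - 3177 = -16005/9319 - 3177 = -29622468/9319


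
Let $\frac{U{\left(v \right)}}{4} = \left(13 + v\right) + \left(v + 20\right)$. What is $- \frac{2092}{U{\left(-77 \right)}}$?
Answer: $\frac{523}{121} \approx 4.3223$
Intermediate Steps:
$U{\left(v \right)} = 132 + 8 v$ ($U{\left(v \right)} = 4 \left(\left(13 + v\right) + \left(v + 20\right)\right) = 4 \left(\left(13 + v\right) + \left(20 + v\right)\right) = 4 \left(33 + 2 v\right) = 132 + 8 v$)
$- \frac{2092}{U{\left(-77 \right)}} = - \frac{2092}{132 + 8 \left(-77\right)} = - \frac{2092}{132 - 616} = - \frac{2092}{-484} = \left(-2092\right) \left(- \frac{1}{484}\right) = \frac{523}{121}$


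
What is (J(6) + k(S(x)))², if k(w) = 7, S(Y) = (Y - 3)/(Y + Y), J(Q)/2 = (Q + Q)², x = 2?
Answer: 87025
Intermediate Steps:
J(Q) = 8*Q² (J(Q) = 2*(Q + Q)² = 2*(2*Q)² = 2*(4*Q²) = 8*Q²)
S(Y) = (-3 + Y)/(2*Y) (S(Y) = (-3 + Y)/((2*Y)) = (-3 + Y)*(1/(2*Y)) = (-3 + Y)/(2*Y))
(J(6) + k(S(x)))² = (8*6² + 7)² = (8*36 + 7)² = (288 + 7)² = 295² = 87025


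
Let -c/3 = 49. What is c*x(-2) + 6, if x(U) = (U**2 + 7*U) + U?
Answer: 1770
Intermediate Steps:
c = -147 (c = -3*49 = -147)
x(U) = U**2 + 8*U
c*x(-2) + 6 = -(-294)*(8 - 2) + 6 = -(-294)*6 + 6 = -147*(-12) + 6 = 1764 + 6 = 1770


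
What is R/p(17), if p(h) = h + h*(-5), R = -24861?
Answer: 24861/68 ≈ 365.60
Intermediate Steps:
p(h) = -4*h (p(h) = h - 5*h = -4*h)
R/p(17) = -24861/((-4*17)) = -24861/(-68) = -24861*(-1/68) = 24861/68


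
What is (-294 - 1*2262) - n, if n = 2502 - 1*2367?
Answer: -2691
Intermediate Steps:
n = 135 (n = 2502 - 2367 = 135)
(-294 - 1*2262) - n = (-294 - 1*2262) - 1*135 = (-294 - 2262) - 135 = -2556 - 135 = -2691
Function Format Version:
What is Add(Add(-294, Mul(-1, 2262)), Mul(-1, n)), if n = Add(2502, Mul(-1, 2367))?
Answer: -2691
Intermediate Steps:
n = 135 (n = Add(2502, -2367) = 135)
Add(Add(-294, Mul(-1, 2262)), Mul(-1, n)) = Add(Add(-294, Mul(-1, 2262)), Mul(-1, 135)) = Add(Add(-294, -2262), -135) = Add(-2556, -135) = -2691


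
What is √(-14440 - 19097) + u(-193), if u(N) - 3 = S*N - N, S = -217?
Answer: 42077 + I*√33537 ≈ 42077.0 + 183.13*I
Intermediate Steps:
u(N) = 3 - 218*N (u(N) = 3 + (-217*N - N) = 3 - 218*N)
√(-14440 - 19097) + u(-193) = √(-14440 - 19097) + (3 - 218*(-193)) = √(-33537) + (3 + 42074) = I*√33537 + 42077 = 42077 + I*√33537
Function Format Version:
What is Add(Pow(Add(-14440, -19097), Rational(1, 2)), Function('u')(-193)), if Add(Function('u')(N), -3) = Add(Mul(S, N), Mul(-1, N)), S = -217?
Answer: Add(42077, Mul(I, Pow(33537, Rational(1, 2)))) ≈ Add(42077., Mul(183.13, I))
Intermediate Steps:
Function('u')(N) = Add(3, Mul(-218, N)) (Function('u')(N) = Add(3, Add(Mul(-217, N), Mul(-1, N))) = Add(3, Mul(-218, N)))
Add(Pow(Add(-14440, -19097), Rational(1, 2)), Function('u')(-193)) = Add(Pow(Add(-14440, -19097), Rational(1, 2)), Add(3, Mul(-218, -193))) = Add(Pow(-33537, Rational(1, 2)), Add(3, 42074)) = Add(Mul(I, Pow(33537, Rational(1, 2))), 42077) = Add(42077, Mul(I, Pow(33537, Rational(1, 2))))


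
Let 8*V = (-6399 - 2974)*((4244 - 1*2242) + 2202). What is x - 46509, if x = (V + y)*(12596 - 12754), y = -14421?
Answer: 780462826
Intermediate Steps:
V = -9851023/2 (V = ((-6399 - 2974)*((4244 - 1*2242) + 2202))/8 = (-9373*((4244 - 2242) + 2202))/8 = (-9373*(2002 + 2202))/8 = (-9373*4204)/8 = (⅛)*(-39404092) = -9851023/2 ≈ -4.9255e+6)
x = 780509335 (x = (-9851023/2 - 14421)*(12596 - 12754) = -9879865/2*(-158) = 780509335)
x - 46509 = 780509335 - 46509 = 780462826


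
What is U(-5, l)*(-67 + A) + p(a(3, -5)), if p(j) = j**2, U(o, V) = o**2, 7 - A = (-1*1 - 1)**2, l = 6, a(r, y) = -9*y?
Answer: 425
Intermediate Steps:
A = 3 (A = 7 - (-1*1 - 1)**2 = 7 - (-1 - 1)**2 = 7 - 1*(-2)**2 = 7 - 1*4 = 7 - 4 = 3)
U(-5, l)*(-67 + A) + p(a(3, -5)) = (-5)**2*(-67 + 3) + (-9*(-5))**2 = 25*(-64) + 45**2 = -1600 + 2025 = 425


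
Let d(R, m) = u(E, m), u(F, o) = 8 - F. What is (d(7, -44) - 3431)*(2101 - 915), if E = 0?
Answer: -4059678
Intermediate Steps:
d(R, m) = 8 (d(R, m) = 8 - 1*0 = 8 + 0 = 8)
(d(7, -44) - 3431)*(2101 - 915) = (8 - 3431)*(2101 - 915) = -3423*1186 = -4059678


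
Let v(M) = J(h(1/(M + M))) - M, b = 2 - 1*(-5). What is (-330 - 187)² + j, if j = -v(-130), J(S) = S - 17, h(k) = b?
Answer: 267169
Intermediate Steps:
b = 7 (b = 2 + 5 = 7)
h(k) = 7
J(S) = -17 + S
v(M) = -10 - M (v(M) = (-17 + 7) - M = -10 - M)
j = -120 (j = -(-10 - 1*(-130)) = -(-10 + 130) = -1*120 = -120)
(-330 - 187)² + j = (-330 - 187)² - 120 = (-517)² - 120 = 267289 - 120 = 267169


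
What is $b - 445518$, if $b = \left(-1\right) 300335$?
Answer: $-745853$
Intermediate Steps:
$b = -300335$
$b - 445518 = -300335 - 445518 = -745853$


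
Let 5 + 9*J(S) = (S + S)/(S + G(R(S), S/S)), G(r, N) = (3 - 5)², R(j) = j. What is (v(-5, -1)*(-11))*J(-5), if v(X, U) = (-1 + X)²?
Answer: -220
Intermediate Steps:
G(r, N) = 4 (G(r, N) = (-2)² = 4)
J(S) = -5/9 + 2*S/(9*(4 + S)) (J(S) = -5/9 + ((S + S)/(S + 4))/9 = -5/9 + ((2*S)/(4 + S))/9 = -5/9 + (2*S/(4 + S))/9 = -5/9 + 2*S/(9*(4 + S)))
(v(-5, -1)*(-11))*J(-5) = ((-1 - 5)²*(-11))*((-20 - 3*(-5))/(9*(4 - 5))) = ((-6)²*(-11))*((⅑)*(-20 + 15)/(-1)) = (36*(-11))*((⅑)*(-1)*(-5)) = -396*5/9 = -220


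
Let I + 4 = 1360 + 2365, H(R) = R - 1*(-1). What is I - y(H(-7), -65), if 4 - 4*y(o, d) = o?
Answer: 7437/2 ≈ 3718.5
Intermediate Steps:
H(R) = 1 + R (H(R) = R + 1 = 1 + R)
y(o, d) = 1 - o/4
I = 3721 (I = -4 + (1360 + 2365) = -4 + 3725 = 3721)
I - y(H(-7), -65) = 3721 - (1 - (1 - 7)/4) = 3721 - (1 - ¼*(-6)) = 3721 - (1 + 3/2) = 3721 - 1*5/2 = 3721 - 5/2 = 7437/2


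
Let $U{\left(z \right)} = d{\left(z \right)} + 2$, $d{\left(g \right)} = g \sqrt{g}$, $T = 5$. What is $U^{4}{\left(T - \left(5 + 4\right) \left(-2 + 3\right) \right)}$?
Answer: $2576 + 3840 i \approx 2576.0 + 3840.0 i$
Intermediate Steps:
$d{\left(g \right)} = g^{\frac{3}{2}}$
$U{\left(z \right)} = 2 + z^{\frac{3}{2}}$ ($U{\left(z \right)} = z^{\frac{3}{2}} + 2 = 2 + z^{\frac{3}{2}}$)
$U^{4}{\left(T - \left(5 + 4\right) \left(-2 + 3\right) \right)} = \left(2 + \left(5 - \left(5 + 4\right) \left(-2 + 3\right)\right)^{\frac{3}{2}}\right)^{4} = \left(2 + \left(5 - 9 \cdot 1\right)^{\frac{3}{2}}\right)^{4} = \left(2 + \left(5 - 9\right)^{\frac{3}{2}}\right)^{4} = \left(2 + \left(-4\right)^{\frac{3}{2}}\right)^{4} = \left(2 - 8 i\right)^{4}$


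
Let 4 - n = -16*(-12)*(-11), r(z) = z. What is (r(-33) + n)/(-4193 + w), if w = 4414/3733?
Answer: -7775839/15648055 ≈ -0.49692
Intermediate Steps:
w = 4414/3733 (w = 4414*(1/3733) = 4414/3733 ≈ 1.1824)
n = 2116 (n = 4 - (-16*(-12))*(-11) = 4 - 192*(-11) = 4 - 1*(-2112) = 4 + 2112 = 2116)
(r(-33) + n)/(-4193 + w) = (-33 + 2116)/(-4193 + 4414/3733) = 2083/(-15648055/3733) = 2083*(-3733/15648055) = -7775839/15648055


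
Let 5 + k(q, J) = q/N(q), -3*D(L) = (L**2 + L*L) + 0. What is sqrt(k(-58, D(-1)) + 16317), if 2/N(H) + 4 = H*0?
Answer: 74*sqrt(3) ≈ 128.17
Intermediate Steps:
N(H) = -1/2 (N(H) = 2/(-4 + H*0) = 2/(-4 + 0) = 2/(-4) = 2*(-1/4) = -1/2)
D(L) = -2*L**2/3 (D(L) = -((L**2 + L*L) + 0)/3 = -((L**2 + L**2) + 0)/3 = -(2*L**2 + 0)/3 = -2*L**2/3)
k(q, J) = -5 - 2*q (k(q, J) = -5 + q/(-1/2) = -5 + q*(-2) = -5 - 2*q)
sqrt(k(-58, D(-1)) + 16317) = sqrt((-5 - 2*(-58)) + 16317) = sqrt((-5 + 116) + 16317) = sqrt(111 + 16317) = sqrt(16428) = 74*sqrt(3)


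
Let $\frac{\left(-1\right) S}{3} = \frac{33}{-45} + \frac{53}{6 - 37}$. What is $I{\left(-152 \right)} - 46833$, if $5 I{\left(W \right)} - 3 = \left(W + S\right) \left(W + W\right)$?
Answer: $- \frac{29478214}{775} \approx -38036.0$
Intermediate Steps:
$S = \frac{1136}{155}$ ($S = - 3 \left(\frac{33}{-45} + \frac{53}{6 - 37}\right) = - 3 \left(33 \left(- \frac{1}{45}\right) + \frac{53}{6 - 37}\right) = - 3 \left(- \frac{11}{15} + \frac{53}{-31}\right) = - 3 \left(- \frac{11}{15} + 53 \left(- \frac{1}{31}\right)\right) = - 3 \left(- \frac{11}{15} - \frac{53}{31}\right) = \left(-3\right) \left(- \frac{1136}{465}\right) = \frac{1136}{155} \approx 7.329$)
$I{\left(W \right)} = \frac{3}{5} + \frac{2 W \left(\frac{1136}{155} + W\right)}{5}$ ($I{\left(W \right)} = \frac{3}{5} + \frac{\left(W + \frac{1136}{155}\right) \left(W + W\right)}{5} = \frac{3}{5} + \frac{\left(\frac{1136}{155} + W\right) 2 W}{5} = \frac{3}{5} + \frac{2 W \left(\frac{1136}{155} + W\right)}{5}$)
$I{\left(-152 \right)} - 46833 = \left(\frac{3}{5} + \frac{2 \left(-152\right)^{2}}{5} + \frac{2272}{775} \left(-152\right)\right) - 46833 = \left(\frac{3}{5} + \frac{2}{5} \cdot 23104 - \frac{345344}{775}\right) - 46833 = \left(\frac{3}{5} + \frac{46208}{5} - \frac{345344}{775}\right) - 46833 = \frac{6817361}{775} - 46833 = - \frac{29478214}{775}$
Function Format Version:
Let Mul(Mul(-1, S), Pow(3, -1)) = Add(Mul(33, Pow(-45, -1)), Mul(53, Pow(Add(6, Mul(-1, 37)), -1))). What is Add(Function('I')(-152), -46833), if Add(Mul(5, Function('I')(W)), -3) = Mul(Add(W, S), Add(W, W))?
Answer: Rational(-29478214, 775) ≈ -38036.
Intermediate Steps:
S = Rational(1136, 155) (S = Mul(-3, Add(Mul(33, Pow(-45, -1)), Mul(53, Pow(Add(6, Mul(-1, 37)), -1)))) = Mul(-3, Add(Mul(33, Rational(-1, 45)), Mul(53, Pow(Add(6, -37), -1)))) = Mul(-3, Add(Rational(-11, 15), Mul(53, Pow(-31, -1)))) = Mul(-3, Add(Rational(-11, 15), Mul(53, Rational(-1, 31)))) = Mul(-3, Add(Rational(-11, 15), Rational(-53, 31))) = Mul(-3, Rational(-1136, 465)) = Rational(1136, 155) ≈ 7.3290)
Function('I')(W) = Add(Rational(3, 5), Mul(Rational(2, 5), W, Add(Rational(1136, 155), W))) (Function('I')(W) = Add(Rational(3, 5), Mul(Rational(1, 5), Mul(Add(W, Rational(1136, 155)), Add(W, W)))) = Add(Rational(3, 5), Mul(Rational(1, 5), Mul(Add(Rational(1136, 155), W), Mul(2, W)))) = Add(Rational(3, 5), Mul(Rational(1, 5), Mul(2, W, Add(Rational(1136, 155), W)))) = Add(Rational(3, 5), Mul(Rational(2, 5), W, Add(Rational(1136, 155), W))))
Add(Function('I')(-152), -46833) = Add(Add(Rational(3, 5), Mul(Rational(2, 5), Pow(-152, 2)), Mul(Rational(2272, 775), -152)), -46833) = Add(Add(Rational(3, 5), Mul(Rational(2, 5), 23104), Rational(-345344, 775)), -46833) = Add(Add(Rational(3, 5), Rational(46208, 5), Rational(-345344, 775)), -46833) = Add(Rational(6817361, 775), -46833) = Rational(-29478214, 775)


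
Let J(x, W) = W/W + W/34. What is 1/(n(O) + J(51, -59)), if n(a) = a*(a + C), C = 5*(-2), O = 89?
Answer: 34/239029 ≈ 0.00014224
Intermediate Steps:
C = -10
J(x, W) = 1 + W/34 (J(x, W) = 1 + W*(1/34) = 1 + W/34)
n(a) = a*(-10 + a) (n(a) = a*(a - 10) = a*(-10 + a))
1/(n(O) + J(51, -59)) = 1/(89*(-10 + 89) + (1 + (1/34)*(-59))) = 1/(89*79 + (1 - 59/34)) = 1/(7031 - 25/34) = 1/(239029/34) = 34/239029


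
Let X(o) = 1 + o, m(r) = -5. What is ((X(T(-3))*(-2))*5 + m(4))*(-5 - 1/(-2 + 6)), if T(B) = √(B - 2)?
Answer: 315/4 + 105*I*√5/2 ≈ 78.75 + 117.39*I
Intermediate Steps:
T(B) = √(-2 + B)
((X(T(-3))*(-2))*5 + m(4))*(-5 - 1/(-2 + 6)) = (((1 + √(-2 - 3))*(-2))*5 - 5)*(-5 - 1/(-2 + 6)) = (((1 + √(-5))*(-2))*5 - 5)*(-5 - 1/4) = (((1 + I*√5)*(-2))*5 - 5)*(-5 + (¼)*(-1)) = ((-2 - 2*I*√5)*5 - 5)*(-5 - ¼) = ((-10 - 10*I*√5) - 5)*(-21/4) = (-15 - 10*I*√5)*(-21/4) = 315/4 + 105*I*√5/2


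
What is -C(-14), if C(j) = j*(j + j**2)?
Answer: 2548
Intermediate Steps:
-C(-14) = -(-14)**2*(1 - 14) = -196*(-13) = -1*(-2548) = 2548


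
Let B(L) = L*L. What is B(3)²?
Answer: 81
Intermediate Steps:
B(L) = L²
B(3)² = (3²)² = 9² = 81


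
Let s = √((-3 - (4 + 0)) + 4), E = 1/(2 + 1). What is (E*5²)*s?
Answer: 25*I*√3/3 ≈ 14.434*I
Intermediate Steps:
E = ⅓ (E = 1/3 = ⅓ ≈ 0.33333)
s = I*√3 (s = √((-3 - 1*4) + 4) = √((-3 - 4) + 4) = √(-7 + 4) = √(-3) = I*√3 ≈ 1.732*I)
(E*5²)*s = ((⅓)*5²)*(I*√3) = ((⅓)*25)*(I*√3) = 25*(I*√3)/3 = 25*I*√3/3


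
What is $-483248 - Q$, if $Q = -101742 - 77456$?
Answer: $-304050$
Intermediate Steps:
$Q = -179198$
$-483248 - Q = -483248 - -179198 = -483248 + 179198 = -304050$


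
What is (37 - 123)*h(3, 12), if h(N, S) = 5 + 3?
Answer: -688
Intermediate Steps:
h(N, S) = 8
(37 - 123)*h(3, 12) = (37 - 123)*8 = -86*8 = -688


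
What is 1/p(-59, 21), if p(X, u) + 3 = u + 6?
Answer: 1/24 ≈ 0.041667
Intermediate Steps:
p(X, u) = 3 + u (p(X, u) = -3 + (u + 6) = -3 + (6 + u) = 3 + u)
1/p(-59, 21) = 1/(3 + 21) = 1/24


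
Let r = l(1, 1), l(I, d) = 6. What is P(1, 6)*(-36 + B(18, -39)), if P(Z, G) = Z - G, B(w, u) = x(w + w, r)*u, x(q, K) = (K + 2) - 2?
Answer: 1350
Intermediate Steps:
r = 6
x(q, K) = K (x(q, K) = (2 + K) - 2 = K)
B(w, u) = 6*u
P(1, 6)*(-36 + B(18, -39)) = (1 - 1*6)*(-36 + 6*(-39)) = (1 - 6)*(-36 - 234) = -5*(-270) = 1350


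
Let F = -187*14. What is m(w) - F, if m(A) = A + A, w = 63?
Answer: 2744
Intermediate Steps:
m(A) = 2*A
F = -2618
m(w) - F = 2*63 - 1*(-2618) = 126 + 2618 = 2744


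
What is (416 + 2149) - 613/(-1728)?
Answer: 4432933/1728 ≈ 2565.4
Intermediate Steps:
(416 + 2149) - 613/(-1728) = 2565 - 613*(-1/1728) = 2565 + 613/1728 = 4432933/1728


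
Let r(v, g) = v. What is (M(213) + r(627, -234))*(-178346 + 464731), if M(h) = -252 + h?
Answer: 168394380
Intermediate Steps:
(M(213) + r(627, -234))*(-178346 + 464731) = ((-252 + 213) + 627)*(-178346 + 464731) = (-39 + 627)*286385 = 588*286385 = 168394380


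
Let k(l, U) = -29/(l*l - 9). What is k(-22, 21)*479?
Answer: -13891/475 ≈ -29.244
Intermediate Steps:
k(l, U) = -29/(-9 + l**2) (k(l, U) = -29/(l**2 - 9) = -29/(-9 + l**2))
k(-22, 21)*479 = -29/(-9 + (-22)**2)*479 = -29/(-9 + 484)*479 = -29/475*479 = -13891/475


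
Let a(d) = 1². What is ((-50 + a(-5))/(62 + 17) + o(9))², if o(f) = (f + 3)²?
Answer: 128300929/6241 ≈ 20558.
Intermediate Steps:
a(d) = 1
o(f) = (3 + f)²
((-50 + a(-5))/(62 + 17) + o(9))² = ((-50 + 1)/(62 + 17) + (3 + 9)²)² = (-49/79 + 12²)² = (-49*1/79 + 144)² = (-49/79 + 144)² = (11327/79)² = 128300929/6241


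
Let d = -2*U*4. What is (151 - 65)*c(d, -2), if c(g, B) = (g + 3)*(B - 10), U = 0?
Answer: -3096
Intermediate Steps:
d = 0 (d = -2*0*4 = 0*4 = 0)
c(g, B) = (-10 + B)*(3 + g) (c(g, B) = (3 + g)*(-10 + B) = (-10 + B)*(3 + g))
(151 - 65)*c(d, -2) = (151 - 65)*(-30 - 10*0 + 3*(-2) - 2*0) = 86*(-30 + 0 - 6 + 0) = 86*(-36) = -3096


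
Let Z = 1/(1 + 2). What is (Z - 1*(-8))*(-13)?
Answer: -325/3 ≈ -108.33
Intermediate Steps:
Z = ⅓ (Z = 1/3 = ⅓ ≈ 0.33333)
(Z - 1*(-8))*(-13) = (⅓ - 1*(-8))*(-13) = (⅓ + 8)*(-13) = (25/3)*(-13) = -325/3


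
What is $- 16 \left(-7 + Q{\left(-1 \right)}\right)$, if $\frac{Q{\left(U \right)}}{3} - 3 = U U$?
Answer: $-80$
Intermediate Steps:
$Q{\left(U \right)} = 9 + 3 U^{2}$ ($Q{\left(U \right)} = 9 + 3 U U = 9 + 3 U^{2}$)
$- 16 \left(-7 + Q{\left(-1 \right)}\right) = - 16 \left(-7 + \left(9 + 3 \left(-1\right)^{2}\right)\right) = - 16 \left(-7 + \left(9 + 3 \cdot 1\right)\right) = - 16 \left(-7 + \left(9 + 3\right)\right) = - 16 \left(-7 + 12\right) = \left(-16\right) 5 = -80$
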